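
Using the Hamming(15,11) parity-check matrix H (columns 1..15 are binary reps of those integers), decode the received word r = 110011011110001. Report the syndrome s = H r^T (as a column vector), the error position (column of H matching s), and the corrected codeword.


s = (1, 1, 1, 1)^T, error position = 15, corrected codeword c = 110011011110000

Compute s = H r^T mod 2 one row at a time:
  s_1 = 1 + 1 + 1 + 1 + 0 + 0 + 0 + 1 = 5 ≡ 1 (mod 2).
  s_2 = 0 + 1 + 1 + 0 + 0 + 0 + 0 + 1 = 3 ≡ 1 (mod 2).
  s_3 = 1 + 0 + 1 + 0 + 1 + 1 + 0 + 1 = 5 ≡ 1 (mod 2).
  s_4 = 1 + 0 + 1 + 0 + 1 + 1 + 0 + 1 = 5 ≡ 1 (mod 2).
s = (1, 1, 1, 1)^T — this equals column 15 of H (binary 1111), so error is at position 15.
Correct: flip bit 15 of r = 110011011110001 to get c = 110011011110000.


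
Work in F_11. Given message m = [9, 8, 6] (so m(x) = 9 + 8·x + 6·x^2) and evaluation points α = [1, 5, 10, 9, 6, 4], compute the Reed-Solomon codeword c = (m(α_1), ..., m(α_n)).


c = [1, 1, 7, 6, 9, 5]

Message polynomial: m(x) = 9 + 8·x + 6·x^2 (mod 11).
For each evaluation point α_i, compute m(α_i) mod 11:
  α_1 = 1: Horner steps 6 → 3 → 1, so m(1) = 1.
  α_2 = 5: Horner steps 6 → 5 → 1, so m(5) = 1.
  α_3 = 10: Horner steps 6 → 2 → 7, so m(10) = 7.
  α_4 = 9: Horner steps 6 → 7 → 6, so m(9) = 6.
  α_5 = 6: Horner steps 6 → 0 → 9, so m(6) = 9.
  α_6 = 4: Horner steps 6 → 10 → 5, so m(4) = 5.
Codeword c = [1, 1, 7, 6, 9, 5] ∈ F_11^6.


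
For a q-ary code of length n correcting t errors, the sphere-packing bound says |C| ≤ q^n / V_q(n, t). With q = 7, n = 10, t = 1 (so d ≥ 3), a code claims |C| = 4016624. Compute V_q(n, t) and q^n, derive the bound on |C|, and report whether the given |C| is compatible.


V_q(n, t) = 61, q^n = 282475249, Hamming bound = 4630741, |C| = 4016624 ≤ bound (satisfied).

Step 1: Compute V_q(n, t) = Σ_{j=0}^1 C(n, j) (q−1)^j.
  j = 0: C(10,0)·(6)^0 = 1·1 = 1.
  j = 1: C(10,1)·(6)^1 = 10·6 = 60.
  V_q(n, t) = 1 + 60 = 61.
Step 2: q^n = 7^10 = 282475249.
Step 3: Hamming bound ⌊q^n / V_q(n,t)⌋ = ⌊282475249/61⌋ = 4630741.
Step 4: Compare |C| = 4016624 to 4630741: satisfied.
The claimed |C| lies below the Hamming bound.


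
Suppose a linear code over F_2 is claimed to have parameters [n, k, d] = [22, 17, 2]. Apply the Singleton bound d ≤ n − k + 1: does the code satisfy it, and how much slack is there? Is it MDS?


Singleton RHS = n − k + 1 = 6, slack = 4, bound satisfied, not MDS.

Singleton bound: d ≤ n − k + 1.
Here n = 22, k = 17, so n − k + 1 = 6.
Given d = 2, check d ≤ 6: YES.
Slack = (n − k + 1) − d = 4.
The code is NOT MDS (slack = 4 > 0).
Description: the claimed parameters are [22, 17, 2]_2; such a code would be non-MDS.


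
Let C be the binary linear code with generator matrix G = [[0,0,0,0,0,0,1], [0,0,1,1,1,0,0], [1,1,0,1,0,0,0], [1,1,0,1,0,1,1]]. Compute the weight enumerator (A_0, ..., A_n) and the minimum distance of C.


Weight distribution: A_0 = 1, A_1 = 2, A_2 = 1, A_3 = 2, A_4 = 5, A_5 = 4, A_6 = 1. Minimum distance d = 1.

Enumerate all 2^4 = 16 messages m ∈ F_2^4.
For each, compute codeword c = mG in F_2^7, then tally its weight.
  m = 0000 → c = 0000000, weight = 0.
  m = 1000 → c = 0000001, weight = 1.
  m = 0100 → c = 0011100, weight = 3.
  m = 1100 → c = 0011101, weight = 4.
  m = 0010 → c = 1101000, weight = 3.
  m = 1010 → c = 1101001, weight = 4.
  m = 0110 → c = 1110100, weight = 4.
  m = 1110 → c = 1110101, weight = 5.
  m = 0001 → c = 1101011, weight = 5.
  m = 1001 → c = 1101010, weight = 4.
  m = 0101 → c = 1110111, weight = 6.
  m = 1101 → c = 1110110, weight = 5.
  m = 0011 → c = 0000011, weight = 2.
  m = 1011 → c = 0000010, weight = 1.
  m = 0111 → c = 0011111, weight = 5.
  m = 1111 → c = 0011110, weight = 4.
Tally weights:
  weight 0: 1 codewords.
  weight 1: 2 codewords.
  weight 2: 1 codewords.
  weight 3: 2 codewords.
  weight 4: 5 codewords.
  weight 5: 4 codewords.
  weight 6: 1 codewords.
Minimum distance d = smallest w > 0 with A_w > 0 = 1.
Sanity: Σ A_w = 16 = 2^4 = 16 ✓.


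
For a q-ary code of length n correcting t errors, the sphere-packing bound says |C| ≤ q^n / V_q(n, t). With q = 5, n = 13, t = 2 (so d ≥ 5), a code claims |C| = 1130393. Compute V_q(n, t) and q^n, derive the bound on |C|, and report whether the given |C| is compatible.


V_q(n, t) = 1301, q^n = 1220703125, Hamming bound = 938280, |C| = 1130393 > bound (violated).

Step 1: Compute V_q(n, t) = Σ_{j=0}^2 C(n, j) (q−1)^j.
  j = 0: C(13,0)·(4)^0 = 1·1 = 1.
  j = 1: C(13,1)·(4)^1 = 13·4 = 52.
  j = 2: C(13,2)·(4)^2 = 78·16 = 1248.
  V_q(n, t) = 1 + 52 + 1248 = 1301.
Step 2: q^n = 5^13 = 1220703125.
Step 3: Hamming bound ⌊q^n / V_q(n,t)⌋ = ⌊1220703125/1301⌋ = 938280.
Step 4: Compare |C| = 1130393 to 938280: violated.
The claimed |C| lies above the Hamming bound, so no 5-ary code of length 13 with d ≥ 5 can have 1130393 codewords.


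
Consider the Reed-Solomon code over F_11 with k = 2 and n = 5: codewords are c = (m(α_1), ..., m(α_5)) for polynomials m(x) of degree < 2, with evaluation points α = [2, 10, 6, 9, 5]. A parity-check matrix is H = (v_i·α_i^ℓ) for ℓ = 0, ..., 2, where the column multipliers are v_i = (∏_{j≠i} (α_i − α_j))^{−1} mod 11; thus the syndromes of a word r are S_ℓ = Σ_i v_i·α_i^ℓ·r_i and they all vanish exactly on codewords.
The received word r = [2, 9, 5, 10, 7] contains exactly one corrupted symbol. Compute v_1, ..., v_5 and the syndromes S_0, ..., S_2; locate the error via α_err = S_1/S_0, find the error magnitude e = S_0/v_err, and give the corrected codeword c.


S = (2, 9, 2), error at position 2, error magnitude e = 1, c = [2, 8, 5, 10, 7].

Step 1: column multipliers v_i = (∏_{j≠i}(α_i − α_j))^{−1} mod 11.
  i = 1 (α = 2): (2−10)(2−6)(2−9)(2−5) = (−8)·(−4)·(−7)·(−3) = 672 ≡ 1, so v_1 = 1^{−1} = 1 (mod 11).
  i = 2 (α = 10): (10−2)(10−6)(10−9)(10−5) = 8·4·1·5 = 160 ≡ 6, so v_2 = 6^{−1} = 2 (mod 11).
  i = 3 (α = 6): (6−2)(6−10)(6−9)(6−5) = 4·(−4)·(−3)·1 = 48 ≡ 4, so v_3 = 4^{−1} = 3 (mod 11).
  i = 4 (α = 9): (9−2)(9−10)(9−6)(9−5) = 7·(−1)·3·4 = −84 ≡ 4, so v_4 = 4^{−1} = 3 (mod 11).
  i = 5 (α = 5): (5−2)(5−10)(5−6)(5−9) = 3·(−5)·(−1)·(−4) = −60 ≡ 6, so v_5 = 6^{−1} = 2 (mod 11).
  v = [1, 2, 3, 3, 2].
Step 2: syndromes of r = [2, 9, 5, 10, 7] (all sums mod 11).
  S_0 = Σ v_i r_i = 1·2 + 2·9 + 3·5 + 3·10 + 2·7 = 79 ≡ 2.
  S_1 = Σ v_i α_i r_i = 1·2·2 + 2·10·9 + 3·6·5 + 3·9·10 + 2·5·7 = 614 ≡ 9.
  α_i^2 mod 11 = [4, 1, 3, 4, 3].
  S_2 = Σ v_i α_i^2 r_i = 1·4·2 + 2·1·9 + 3·3·5 + 3·4·10 + 2·3·7 = 233 ≡ 2.
  S = (2, 9, 2) ≠ 0, so r is not a codeword (an error is present).
Step 3: locate the error. For a single error e at position i, S_ℓ = v_i·e·α_i^ℓ, so α_err = S_1/S_0.
  S_0^{−1} = 2^{−1} = 6 (mod 11), so α_err = 9·6 = 54 ≡ 10 = α_2. Error position i = 2.
  Consistency check: S_2/S_1 = 2·5 = 10 ≡ 10 = α_err ✓ (single-error assumption holds).
Step 4: error magnitude e = S_0/v_2 = S_0·∏_{j≠2}(α_2 − α_j) = 2·6 = 12 ≡ 1 (mod 11).
Step 5: correct position 2: c_2 = r_2 − e = 9 − 1 ≡ 8 (mod 11). Hence c = [2, 8, 5, 10, 7].
  Check: interpolating c through the α_i gives m(x) = 6 + 9·x (degree < 2) with m(α_i) = c_i for every i, so c is indeed a codeword.


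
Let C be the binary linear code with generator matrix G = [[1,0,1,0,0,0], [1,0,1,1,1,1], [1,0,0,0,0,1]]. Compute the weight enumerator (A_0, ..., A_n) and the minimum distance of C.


Weight distribution: A_0 = 1, A_2 = 3, A_3 = 3, A_5 = 1. Minimum distance d = 2.

Enumerate all 2^3 = 8 messages m ∈ F_2^3.
For each, compute codeword c = mG in F_2^6, then tally its weight.
  m = 000 → c = 000000, weight = 0.
  m = 100 → c = 101000, weight = 2.
  m = 010 → c = 101111, weight = 5.
  m = 110 → c = 000111, weight = 3.
  m = 001 → c = 100001, weight = 2.
  m = 101 → c = 001001, weight = 2.
  m = 011 → c = 001110, weight = 3.
  m = 111 → c = 100110, weight = 3.
Tally weights:
  weight 0: 1 codewords.
  weight 2: 3 codewords.
  weight 3: 3 codewords.
  weight 5: 1 codewords.
Minimum distance d = smallest w > 0 with A_w > 0 = 2.
Sanity: Σ A_w = 8 = 2^3 = 8 ✓.


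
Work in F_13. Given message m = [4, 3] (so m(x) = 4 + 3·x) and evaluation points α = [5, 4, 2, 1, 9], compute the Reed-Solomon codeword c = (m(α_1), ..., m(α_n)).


c = [6, 3, 10, 7, 5]

Message polynomial: m(x) = 4 + 3·x (mod 13).
For each evaluation point α_i, compute m(α_i) mod 13:
  α_1 = 5: Horner steps 3 → 6, so m(5) = 6.
  α_2 = 4: Horner steps 3 → 3, so m(4) = 3.
  α_3 = 2: Horner steps 3 → 10, so m(2) = 10.
  α_4 = 1: Horner steps 3 → 7, so m(1) = 7.
  α_5 = 9: Horner steps 3 → 5, so m(9) = 5.
Codeword c = [6, 3, 10, 7, 5] ∈ F_13^5.


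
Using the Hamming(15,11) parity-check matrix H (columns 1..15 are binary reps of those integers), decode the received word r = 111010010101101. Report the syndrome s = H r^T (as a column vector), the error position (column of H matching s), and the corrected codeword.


s = (1, 0, 0, 1)^T, error position = 9, corrected codeword c = 111010011101101

Compute s = H r^T mod 2 one row at a time:
  s_1 = 1 + 0 + 1 + 0 + 1 + 1 + 0 + 1 = 5 ≡ 1 (mod 2).
  s_2 = 0 + 1 + 0 + 0 + 1 + 1 + 0 + 1 = 4 ≡ 0 (mod 2).
  s_3 = 1 + 1 + 0 + 0 + 1 + 0 + 0 + 1 = 4 ≡ 0 (mod 2).
  s_4 = 1 + 1 + 1 + 0 + 0 + 0 + 1 + 1 = 5 ≡ 1 (mod 2).
s = (1, 0, 0, 1)^T — this equals column 9 of H (binary 1001), so error is at position 9.
Correct: flip bit 9 of r = 111010010101101 to get c = 111010011101101.


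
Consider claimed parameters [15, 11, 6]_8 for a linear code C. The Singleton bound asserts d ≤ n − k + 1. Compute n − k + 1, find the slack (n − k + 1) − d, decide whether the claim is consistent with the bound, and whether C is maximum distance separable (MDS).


Singleton RHS = n − k + 1 = 5, slack = -1, bound violated (no such code; not MDS).

Singleton bound: d ≤ n − k + 1.
Here n = 15, k = 11, so n − k + 1 = 5.
Given d = 6, check d ≤ 5: NO.
Slack = (n − k + 1) − d = -1.
The slack is negative: d = 6 exceeds n − k + 1 = 5 by 1, so the Singleton bound is violated and no linear [15, 11, 6]_8 code can exist. In particular it is not MDS (MDS requires d = n − k + 1 exactly).
Description: the claimed parameters are [15, 11, 6]_8; such a code would be impossible (violates the Singleton bound).


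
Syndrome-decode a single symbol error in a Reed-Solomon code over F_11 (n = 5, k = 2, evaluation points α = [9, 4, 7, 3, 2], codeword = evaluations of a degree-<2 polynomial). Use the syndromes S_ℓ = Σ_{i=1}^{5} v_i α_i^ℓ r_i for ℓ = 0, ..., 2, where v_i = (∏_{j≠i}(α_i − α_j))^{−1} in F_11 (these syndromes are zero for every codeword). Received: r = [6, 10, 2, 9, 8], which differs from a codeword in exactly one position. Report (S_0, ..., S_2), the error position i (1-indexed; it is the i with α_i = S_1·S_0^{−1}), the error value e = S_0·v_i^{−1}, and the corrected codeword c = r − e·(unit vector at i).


S = (1, 9, 4), error at position 1, error magnitude e = 2, c = [4, 10, 2, 9, 8].

Step 1: column multipliers v_i = (∏_{j≠i}(α_i − α_j))^{−1} mod 11.
  i = 1 (α = 9): (9−4)(9−7)(9−3)(9−2) = 5·2·6·7 = 420 ≡ 2, so v_1 = 2^{−1} = 6 (mod 11).
  i = 2 (α = 4): (4−9)(4−7)(4−3)(4−2) = (−5)·(−3)·1·2 = 30 ≡ 8, so v_2 = 8^{−1} = 7 (mod 11).
  i = 3 (α = 7): (7−9)(7−4)(7−3)(7−2) = (−2)·3·4·5 = −120 ≡ 1, so v_3 = 1^{−1} = 1 (mod 11).
  i = 4 (α = 3): (3−9)(3−4)(3−7)(3−2) = (−6)·(−1)·(−4)·1 = −24 ≡ 9, so v_4 = 9^{−1} = 5 (mod 11).
  i = 5 (α = 2): (2−9)(2−4)(2−7)(2−3) = (−7)·(−2)·(−5)·(−1) = 70 ≡ 4, so v_5 = 4^{−1} = 3 (mod 11).
  v = [6, 7, 1, 5, 3].
Step 2: syndromes of r = [6, 10, 2, 9, 8] (all sums mod 11).
  S_0 = Σ v_i r_i = 6·6 + 7·10 + 1·2 + 5·9 + 3·8 = 177 ≡ 1.
  S_1 = Σ v_i α_i r_i = 6·9·6 + 7·4·10 + 1·7·2 + 5·3·9 + 3·2·8 = 801 ≡ 9.
  α_i^2 mod 11 = [4, 5, 5, 9, 4].
  S_2 = Σ v_i α_i^2 r_i = 6·4·6 + 7·5·10 + 1·5·2 + 5·9·9 + 3·4·8 = 1005 ≡ 4.
  S = (1, 9, 4) ≠ 0, so r is not a codeword (an error is present).
Step 3: locate the error. For a single error e at position i, S_ℓ = v_i·e·α_i^ℓ, so α_err = S_1/S_0.
  S_0^{−1} = 1^{−1} = 1 (mod 11), so α_err = 9·1 = 9 ≡ 9 = α_1. Error position i = 1.
  Consistency check: S_2/S_1 = 4·5 = 20 ≡ 9 = α_err ✓ (single-error assumption holds).
Step 4: error magnitude e = S_0/v_1 = S_0·∏_{j≠1}(α_1 − α_j) = 1·2 = 2 ≡ 2 (mod 11).
Step 5: correct position 1: c_1 = r_1 − e = 6 − 2 ≡ 4 (mod 11). Hence c = [4, 10, 2, 9, 8].
  Check: interpolating c through the α_i gives m(x) = 6 + 1·x (degree < 2) with m(α_i) = c_i for every i, so c is indeed a codeword.


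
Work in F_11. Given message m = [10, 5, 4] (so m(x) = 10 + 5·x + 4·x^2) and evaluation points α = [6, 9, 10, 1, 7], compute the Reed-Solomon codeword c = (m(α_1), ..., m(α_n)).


c = [8, 5, 9, 8, 10]

Message polynomial: m(x) = 10 + 5·x + 4·x^2 (mod 11).
For each evaluation point α_i, compute m(α_i) mod 11:
  α_1 = 6: Horner steps 4 → 7 → 8, so m(6) = 8.
  α_2 = 9: Horner steps 4 → 8 → 5, so m(9) = 5.
  α_3 = 10: Horner steps 4 → 1 → 9, so m(10) = 9.
  α_4 = 1: Horner steps 4 → 9 → 8, so m(1) = 8.
  α_5 = 7: Horner steps 4 → 0 → 10, so m(7) = 10.
Codeword c = [8, 5, 9, 8, 10] ∈ F_11^5.


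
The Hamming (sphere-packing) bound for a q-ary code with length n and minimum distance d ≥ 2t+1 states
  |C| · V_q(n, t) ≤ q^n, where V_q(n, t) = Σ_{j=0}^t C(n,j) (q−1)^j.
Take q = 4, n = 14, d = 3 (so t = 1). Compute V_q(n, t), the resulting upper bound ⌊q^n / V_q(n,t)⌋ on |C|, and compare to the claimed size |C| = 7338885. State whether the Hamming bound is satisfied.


V_q(n, t) = 43, q^n = 268435456, Hamming bound = 6242685, |C| = 7338885 > bound (violated).

Step 1: Compute V_q(n, t) = Σ_{j=0}^1 C(n, j) (q−1)^j.
  j = 0: C(14,0)·(3)^0 = 1·1 = 1.
  j = 1: C(14,1)·(3)^1 = 14·3 = 42.
  V_q(n, t) = 1 + 42 = 43.
Step 2: q^n = 4^14 = 268435456.
Step 3: Hamming bound ⌊q^n / V_q(n,t)⌋ = ⌊268435456/43⌋ = 6242685.
Step 4: Compare |C| = 7338885 to 6242685: violated.
The claimed |C| lies above the Hamming bound, so no 4-ary code of length 14 with d ≥ 3 can have 7338885 codewords.


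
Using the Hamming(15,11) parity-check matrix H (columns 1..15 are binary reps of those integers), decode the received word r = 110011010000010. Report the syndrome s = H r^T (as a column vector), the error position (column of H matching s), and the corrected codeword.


s = (0, 1, 1, 0)^T, error position = 6, corrected codeword c = 110010010000010

Compute s = H r^T mod 2 one row at a time:
  s_1 = 1 + 0 + 0 + 0 + 0 + 0 + 1 + 0 = 2 ≡ 0 (mod 2).
  s_2 = 0 + 1 + 1 + 0 + 0 + 0 + 1 + 0 = 3 ≡ 1 (mod 2).
  s_3 = 1 + 0 + 1 + 0 + 0 + 0 + 1 + 0 = 3 ≡ 1 (mod 2).
  s_4 = 1 + 0 + 1 + 0 + 0 + 0 + 0 + 0 = 2 ≡ 0 (mod 2).
s = (0, 1, 1, 0)^T — this equals column 6 of H (binary 0110), so error is at position 6.
Correct: flip bit 6 of r = 110011010000010 to get c = 110010010000010.


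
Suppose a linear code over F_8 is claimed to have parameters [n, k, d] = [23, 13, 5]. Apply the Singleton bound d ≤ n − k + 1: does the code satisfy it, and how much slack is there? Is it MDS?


Singleton RHS = n − k + 1 = 11, slack = 6, bound satisfied, not MDS.

Singleton bound: d ≤ n − k + 1.
Here n = 23, k = 13, so n − k + 1 = 11.
Given d = 5, check d ≤ 11: YES.
Slack = (n − k + 1) − d = 6.
The code is NOT MDS (slack = 6 > 0).
Description: the claimed parameters are [23, 13, 5]_8; such a code would be non-MDS.


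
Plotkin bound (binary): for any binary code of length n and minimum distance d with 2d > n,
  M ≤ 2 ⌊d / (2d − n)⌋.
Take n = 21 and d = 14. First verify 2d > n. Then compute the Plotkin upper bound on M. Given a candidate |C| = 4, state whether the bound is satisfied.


Plotkin bound M ≤ 4; given |C| = 4 ≤ bound (satisfied).

Check applicability: 2d = 28, n = 21.
2d − n = 7 > 0, so Plotkin applies.
Compute d/(2d−n) = 14/7 ≈ 2.0000.
⌊d/(2d−n)⌋ = 2.
Plotkin bound: M ≤ 2·2 = 4.
Given |C| = 4, check: satisfied.
This |C| is at the Plotkin bound.


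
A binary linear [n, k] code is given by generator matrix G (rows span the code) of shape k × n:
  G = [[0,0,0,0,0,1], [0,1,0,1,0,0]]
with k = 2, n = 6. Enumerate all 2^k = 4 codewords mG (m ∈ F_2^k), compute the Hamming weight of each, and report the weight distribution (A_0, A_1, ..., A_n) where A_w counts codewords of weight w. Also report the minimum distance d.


Weight distribution: A_0 = 1, A_1 = 1, A_2 = 1, A_3 = 1. Minimum distance d = 1.

Enumerate all 2^2 = 4 messages m ∈ F_2^2.
For each, compute codeword c = mG in F_2^6, then tally its weight.
  m = 00 → c = 000000, weight = 0.
  m = 10 → c = 000001, weight = 1.
  m = 01 → c = 010100, weight = 2.
  m = 11 → c = 010101, weight = 3.
Tally weights:
  weight 0: 1 codewords.
  weight 1: 1 codewords.
  weight 2: 1 codewords.
  weight 3: 1 codewords.
Minimum distance d = smallest w > 0 with A_w > 0 = 1.
Sanity: Σ A_w = 4 = 2^2 = 4 ✓.


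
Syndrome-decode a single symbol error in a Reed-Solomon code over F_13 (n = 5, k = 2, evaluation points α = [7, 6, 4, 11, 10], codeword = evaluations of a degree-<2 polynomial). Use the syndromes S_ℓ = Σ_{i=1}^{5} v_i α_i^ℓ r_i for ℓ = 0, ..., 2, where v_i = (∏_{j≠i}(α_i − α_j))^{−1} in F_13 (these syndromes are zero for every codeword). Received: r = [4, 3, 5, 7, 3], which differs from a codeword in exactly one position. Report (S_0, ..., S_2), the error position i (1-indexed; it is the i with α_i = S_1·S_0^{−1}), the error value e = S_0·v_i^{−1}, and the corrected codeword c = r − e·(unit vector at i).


S = (10, 8, 9), error at position 2, error magnitude e = 3, c = [4, 0, 5, 7, 3].

Step 1: column multipliers v_i = (∏_{j≠i}(α_i − α_j))^{−1} mod 13.
  i = 1 (α = 7): (7−6)(7−4)(7−11)(7−10) = 1·3·(−4)·(−3) = 36 ≡ 10, so v_1 = 10^{−1} = 4 (mod 13).
  i = 2 (α = 6): (6−7)(6−4)(6−11)(6−10) = (−1)·2·(−5)·(−4) = −40 ≡ 12, so v_2 = 12^{−1} = 12 (mod 13).
  i = 3 (α = 4): (4−7)(4−6)(4−11)(4−10) = (−3)·(−2)·(−7)·(−6) = 252 ≡ 5, so v_3 = 5^{−1} = 8 (mod 13).
  i = 4 (α = 11): (11−7)(11−6)(11−4)(11−10) = 4·5·7·1 = 140 ≡ 10, so v_4 = 10^{−1} = 4 (mod 13).
  i = 5 (α = 10): (10−7)(10−6)(10−4)(10−11) = 3·4·6·(−1) = −72 ≡ 6, so v_5 = 6^{−1} = 11 (mod 13).
  v = [4, 12, 8, 4, 11].
Step 2: syndromes of r = [4, 3, 5, 7, 3] (all sums mod 13).
  S_0 = Σ v_i r_i = 4·4 + 12·3 + 8·5 + 4·7 + 11·3 = 153 ≡ 10.
  S_1 = Σ v_i α_i r_i = 4·7·4 + 12·6·3 + 8·4·5 + 4·11·7 + 11·10·3 = 1126 ≡ 8.
  α_i^2 mod 13 = [10, 10, 3, 4, 9].
  S_2 = Σ v_i α_i^2 r_i = 4·10·4 + 12·10·3 + 8·3·5 + 4·4·7 + 11·9·3 = 1049 ≡ 9.
  S = (10, 8, 9) ≠ 0, so r is not a codeword (an error is present).
Step 3: locate the error. For a single error e at position i, S_ℓ = v_i·e·α_i^ℓ, so α_err = S_1/S_0.
  S_0^{−1} = 10^{−1} = 4 (mod 13), so α_err = 8·4 = 32 ≡ 6 = α_2. Error position i = 2.
  Consistency check: S_2/S_1 = 9·5 = 45 ≡ 6 = α_err ✓ (single-error assumption holds).
Step 4: error magnitude e = S_0/v_2 = S_0·∏_{j≠2}(α_2 − α_j) = 10·12 = 120 ≡ 3 (mod 13).
Step 5: correct position 2: c_2 = r_2 − e = 3 − 3 ≡ 0 (mod 13). Hence c = [4, 0, 5, 7, 3].
  Check: interpolating c through the α_i gives m(x) = 2 + 4·x (degree < 2) with m(α_i) = c_i for every i, so c is indeed a codeword.


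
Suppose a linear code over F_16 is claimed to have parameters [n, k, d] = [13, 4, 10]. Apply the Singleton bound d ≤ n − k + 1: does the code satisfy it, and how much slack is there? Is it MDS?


Singleton RHS = n − k + 1 = 10, slack = 0, bound satisfied, MDS.

Singleton bound: d ≤ n − k + 1.
Here n = 13, k = 4, so n − k + 1 = 10.
Given d = 10, check d ≤ 10: YES.
Slack = (n − k + 1) − d = 0.
The code is MDS (slack = 0).
Description: the claimed parameters are [13, 4, 10]_16; such a code would be MDS (meets Singleton bound).


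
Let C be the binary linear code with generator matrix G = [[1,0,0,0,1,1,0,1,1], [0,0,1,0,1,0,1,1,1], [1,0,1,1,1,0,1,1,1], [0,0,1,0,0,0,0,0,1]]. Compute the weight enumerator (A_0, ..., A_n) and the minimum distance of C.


Weight distribution: A_0 = 1, A_2 = 2, A_3 = 1, A_4 = 5, A_5 = 6, A_7 = 1. Minimum distance d = 2.

Enumerate all 2^4 = 16 messages m ∈ F_2^4.
For each, compute codeword c = mG in F_2^9, then tally its weight.
  m = 0000 → c = 000000000, weight = 0.
  m = 1000 → c = 100011011, weight = 5.
  m = 0100 → c = 001010111, weight = 5.
  m = 1100 → c = 101001100, weight = 4.
  m = 0010 → c = 101110111, weight = 7.
  m = 1010 → c = 001101100, weight = 4.
  m = 0110 → c = 100100000, weight = 2.
  m = 1110 → c = 000111011, weight = 5.
  m = 0001 → c = 001000001, weight = 2.
  m = 1001 → c = 101011010, weight = 5.
  m = 0101 → c = 000010110, weight = 3.
  m = 1101 → c = 100001101, weight = 4.
  m = 0011 → c = 100110110, weight = 5.
  m = 1011 → c = 000101101, weight = 4.
  m = 0111 → c = 101100001, weight = 4.
  m = 1111 → c = 001111010, weight = 5.
Tally weights:
  weight 0: 1 codewords.
  weight 2: 2 codewords.
  weight 3: 1 codewords.
  weight 4: 5 codewords.
  weight 5: 6 codewords.
  weight 7: 1 codewords.
Minimum distance d = smallest w > 0 with A_w > 0 = 2.
Sanity: Σ A_w = 16 = 2^4 = 16 ✓.


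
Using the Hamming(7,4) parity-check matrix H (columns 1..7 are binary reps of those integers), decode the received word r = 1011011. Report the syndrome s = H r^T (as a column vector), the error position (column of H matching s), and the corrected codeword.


s = (1, 1, 1)^T, error position = 7, corrected codeword c = 1011010

Compute s = H r^T mod 2 one row at a time:
  s_1 = 1 + 0 + 1 + 1 = 3 ≡ 1 (mod 2).
  s_2 = 0 + 1 + 1 + 1 = 3 ≡ 1 (mod 2).
  s_3 = 1 + 1 + 0 + 1 = 3 ≡ 1 (mod 2).
s = (1, 1, 1)^T — this equals column 7 of H (binary 111), so error is at position 7.
Correct: flip bit 7 of r = 1011011 to get c = 1011010.


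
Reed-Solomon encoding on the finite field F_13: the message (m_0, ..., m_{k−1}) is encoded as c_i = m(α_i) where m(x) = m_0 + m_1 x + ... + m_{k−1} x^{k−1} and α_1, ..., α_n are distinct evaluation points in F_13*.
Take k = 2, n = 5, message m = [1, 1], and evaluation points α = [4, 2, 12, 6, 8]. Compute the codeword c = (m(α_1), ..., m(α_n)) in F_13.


c = [5, 3, 0, 7, 9]

Message polynomial: m(x) = 1 + 1·x (mod 13).
For each evaluation point α_i, compute m(α_i) mod 13:
  α_1 = 4: Horner steps 1 → 5, so m(4) = 5.
  α_2 = 2: Horner steps 1 → 3, so m(2) = 3.
  α_3 = 12: Horner steps 1 → 0, so m(12) = 0.
  α_4 = 6: Horner steps 1 → 7, so m(6) = 7.
  α_5 = 8: Horner steps 1 → 9, so m(8) = 9.
Codeword c = [5, 3, 0, 7, 9] ∈ F_13^5.


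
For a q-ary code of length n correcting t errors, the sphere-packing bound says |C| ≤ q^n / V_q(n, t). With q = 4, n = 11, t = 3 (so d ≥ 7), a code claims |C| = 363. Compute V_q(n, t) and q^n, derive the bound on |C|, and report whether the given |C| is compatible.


V_q(n, t) = 4984, q^n = 4194304, Hamming bound = 841, |C| = 363 ≤ bound (satisfied).

Step 1: Compute V_q(n, t) = Σ_{j=0}^3 C(n, j) (q−1)^j.
  j = 0: C(11,0)·(3)^0 = 1·1 = 1.
  j = 1: C(11,1)·(3)^1 = 11·3 = 33.
  j = 2: C(11,2)·(3)^2 = 55·9 = 495.
  j = 3: C(11,3)·(3)^3 = 165·27 = 4455.
  V_q(n, t) = 1 + 33 + 495 + 4455 = 4984.
Step 2: q^n = 4^11 = 4194304.
Step 3: Hamming bound ⌊q^n / V_q(n,t)⌋ = ⌊4194304/4984⌋ = 841.
Step 4: Compare |C| = 363 to 841: satisfied.
The claimed |C| lies below the Hamming bound.


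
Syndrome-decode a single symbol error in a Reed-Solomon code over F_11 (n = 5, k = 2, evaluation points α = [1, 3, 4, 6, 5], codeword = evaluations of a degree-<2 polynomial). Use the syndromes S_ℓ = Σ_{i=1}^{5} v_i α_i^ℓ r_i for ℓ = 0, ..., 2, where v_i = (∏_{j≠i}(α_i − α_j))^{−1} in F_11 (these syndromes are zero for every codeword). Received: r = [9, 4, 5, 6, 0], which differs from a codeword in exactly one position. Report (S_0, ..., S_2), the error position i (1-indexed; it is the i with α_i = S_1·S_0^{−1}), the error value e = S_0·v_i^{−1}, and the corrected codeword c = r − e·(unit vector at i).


S = (6, 7, 10), error at position 2, error magnitude e = 5, c = [9, 10, 5, 6, 0].

Step 1: column multipliers v_i = (∏_{j≠i}(α_i − α_j))^{−1} mod 11.
  i = 1 (α = 1): (1−3)(1−4)(1−6)(1−5) = (−2)·(−3)·(−5)·(−4) = 120 ≡ 10, so v_1 = 10^{−1} = 10 (mod 11).
  i = 2 (α = 3): (3−1)(3−4)(3−6)(3−5) = 2·(−1)·(−3)·(−2) = −12 ≡ 10, so v_2 = 10^{−1} = 10 (mod 11).
  i = 3 (α = 4): (4−1)(4−3)(4−6)(4−5) = 3·1·(−2)·(−1) = 6 ≡ 6, so v_3 = 6^{−1} = 2 (mod 11).
  i = 4 (α = 6): (6−1)(6−3)(6−4)(6−5) = 5·3·2·1 = 30 ≡ 8, so v_4 = 8^{−1} = 7 (mod 11).
  i = 5 (α = 5): (5−1)(5−3)(5−4)(5−6) = 4·2·1·(−1) = −8 ≡ 3, so v_5 = 3^{−1} = 4 (mod 11).
  v = [10, 10, 2, 7, 4].
Step 2: syndromes of r = [9, 4, 5, 6, 0] (all sums mod 11).
  S_0 = Σ v_i r_i = 10·9 + 10·4 + 2·5 + 7·6 + 4·0 = 182 ≡ 6.
  S_1 = Σ v_i α_i r_i = 10·1·9 + 10·3·4 + 2·4·5 + 7·6·6 + 4·5·0 = 502 ≡ 7.
  α_i^2 mod 11 = [1, 9, 5, 3, 3].
  S_2 = Σ v_i α_i^2 r_i = 10·1·9 + 10·9·4 + 2·5·5 + 7·3·6 + 4·3·0 = 626 ≡ 10.
  S = (6, 7, 10) ≠ 0, so r is not a codeword (an error is present).
Step 3: locate the error. For a single error e at position i, S_ℓ = v_i·e·α_i^ℓ, so α_err = S_1/S_0.
  S_0^{−1} = 6^{−1} = 2 (mod 11), so α_err = 7·2 = 14 ≡ 3 = α_2. Error position i = 2.
  Consistency check: S_2/S_1 = 10·8 = 80 ≡ 3 = α_err ✓ (single-error assumption holds).
Step 4: error magnitude e = S_0/v_2 = S_0·∏_{j≠2}(α_2 − α_j) = 6·10 = 60 ≡ 5 (mod 11).
Step 5: correct position 2: c_2 = r_2 − e = 4 − 5 ≡ 10 (mod 11). Hence c = [9, 10, 5, 6, 0].
  Check: interpolating c through the α_i gives m(x) = 3 + 6·x (degree < 2) with m(α_i) = c_i for every i, so c is indeed a codeword.


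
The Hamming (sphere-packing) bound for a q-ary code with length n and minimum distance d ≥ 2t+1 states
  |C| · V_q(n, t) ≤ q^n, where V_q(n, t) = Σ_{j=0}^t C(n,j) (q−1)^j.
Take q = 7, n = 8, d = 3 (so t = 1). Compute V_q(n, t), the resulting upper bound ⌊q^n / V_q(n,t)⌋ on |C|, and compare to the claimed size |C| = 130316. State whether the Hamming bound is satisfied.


V_q(n, t) = 49, q^n = 5764801, Hamming bound = 117649, |C| = 130316 > bound (violated).

Step 1: Compute V_q(n, t) = Σ_{j=0}^1 C(n, j) (q−1)^j.
  j = 0: C(8,0)·(6)^0 = 1·1 = 1.
  j = 1: C(8,1)·(6)^1 = 8·6 = 48.
  V_q(n, t) = 1 + 48 = 49.
Step 2: q^n = 7^8 = 5764801.
Step 3: Hamming bound ⌊q^n / V_q(n,t)⌋ = ⌊5764801/49⌋ = 117649.
Step 4: Compare |C| = 130316 to 117649: violated.
The claimed |C| lies above the Hamming bound, so no 7-ary code of length 8 with d ≥ 3 can have 130316 codewords.


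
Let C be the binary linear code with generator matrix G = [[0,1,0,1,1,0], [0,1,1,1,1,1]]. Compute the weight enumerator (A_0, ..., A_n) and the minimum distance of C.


Weight distribution: A_0 = 1, A_2 = 1, A_3 = 1, A_5 = 1. Minimum distance d = 2.

Enumerate all 2^2 = 4 messages m ∈ F_2^2.
For each, compute codeword c = mG in F_2^6, then tally its weight.
  m = 00 → c = 000000, weight = 0.
  m = 10 → c = 010110, weight = 3.
  m = 01 → c = 011111, weight = 5.
  m = 11 → c = 001001, weight = 2.
Tally weights:
  weight 0: 1 codewords.
  weight 2: 1 codewords.
  weight 3: 1 codewords.
  weight 5: 1 codewords.
Minimum distance d = smallest w > 0 with A_w > 0 = 2.
Sanity: Σ A_w = 4 = 2^2 = 4 ✓.


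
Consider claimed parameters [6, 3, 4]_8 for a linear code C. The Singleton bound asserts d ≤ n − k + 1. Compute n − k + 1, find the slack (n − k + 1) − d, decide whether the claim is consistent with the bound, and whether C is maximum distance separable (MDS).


Singleton RHS = n − k + 1 = 4, slack = 0, bound satisfied, MDS.

Singleton bound: d ≤ n − k + 1.
Here n = 6, k = 3, so n − k + 1 = 4.
Given d = 4, check d ≤ 4: YES.
Slack = (n − k + 1) − d = 0.
The code is MDS (slack = 0).
Description: the claimed parameters are [6, 3, 4]_8; such a code would be MDS (meets Singleton bound).


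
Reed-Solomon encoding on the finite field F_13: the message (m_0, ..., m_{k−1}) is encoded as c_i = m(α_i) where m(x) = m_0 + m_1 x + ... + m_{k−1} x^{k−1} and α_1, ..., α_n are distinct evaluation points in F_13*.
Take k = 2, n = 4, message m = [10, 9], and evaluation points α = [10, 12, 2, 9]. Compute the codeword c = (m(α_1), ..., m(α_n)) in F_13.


c = [9, 1, 2, 0]

Message polynomial: m(x) = 10 + 9·x (mod 13).
For each evaluation point α_i, compute m(α_i) mod 13:
  α_1 = 10: Horner steps 9 → 9, so m(10) = 9.
  α_2 = 12: Horner steps 9 → 1, so m(12) = 1.
  α_3 = 2: Horner steps 9 → 2, so m(2) = 2.
  α_4 = 9: Horner steps 9 → 0, so m(9) = 0.
Codeword c = [9, 1, 2, 0] ∈ F_13^4.


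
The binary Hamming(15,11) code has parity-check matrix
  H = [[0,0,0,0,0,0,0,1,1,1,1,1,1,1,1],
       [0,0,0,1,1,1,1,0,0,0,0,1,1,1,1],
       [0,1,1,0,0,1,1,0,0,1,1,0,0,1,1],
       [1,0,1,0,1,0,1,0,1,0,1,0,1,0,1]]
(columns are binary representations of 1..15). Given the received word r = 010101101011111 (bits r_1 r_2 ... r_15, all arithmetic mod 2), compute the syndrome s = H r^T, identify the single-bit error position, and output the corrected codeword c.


s = (0, 1, 0, 1)^T, error position = 5, corrected codeword c = 010111101011111

Compute s = H r^T mod 2 one row at a time:
  s_1 = 0 + 1 + 0 + 1 + 1 + 1 + 1 + 1 = 6 ≡ 0 (mod 2).
  s_2 = 1 + 0 + 1 + 1 + 1 + 1 + 1 + 1 = 7 ≡ 1 (mod 2).
  s_3 = 1 + 0 + 1 + 1 + 0 + 1 + 1 + 1 = 6 ≡ 0 (mod 2).
  s_4 = 0 + 0 + 0 + 1 + 1 + 1 + 1 + 1 = 5 ≡ 1 (mod 2).
s = (0, 1, 0, 1)^T — this equals column 5 of H (binary 0101), so error is at position 5.
Correct: flip bit 5 of r = 010101101011111 to get c = 010111101011111.


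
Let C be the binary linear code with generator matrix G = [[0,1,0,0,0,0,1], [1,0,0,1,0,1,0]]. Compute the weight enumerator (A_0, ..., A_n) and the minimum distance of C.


Weight distribution: A_0 = 1, A_2 = 1, A_3 = 1, A_5 = 1. Minimum distance d = 2.

Enumerate all 2^2 = 4 messages m ∈ F_2^2.
For each, compute codeword c = mG in F_2^7, then tally its weight.
  m = 00 → c = 0000000, weight = 0.
  m = 10 → c = 0100001, weight = 2.
  m = 01 → c = 1001010, weight = 3.
  m = 11 → c = 1101011, weight = 5.
Tally weights:
  weight 0: 1 codewords.
  weight 2: 1 codewords.
  weight 3: 1 codewords.
  weight 5: 1 codewords.
Minimum distance d = smallest w > 0 with A_w > 0 = 2.
Sanity: Σ A_w = 4 = 2^2 = 4 ✓.


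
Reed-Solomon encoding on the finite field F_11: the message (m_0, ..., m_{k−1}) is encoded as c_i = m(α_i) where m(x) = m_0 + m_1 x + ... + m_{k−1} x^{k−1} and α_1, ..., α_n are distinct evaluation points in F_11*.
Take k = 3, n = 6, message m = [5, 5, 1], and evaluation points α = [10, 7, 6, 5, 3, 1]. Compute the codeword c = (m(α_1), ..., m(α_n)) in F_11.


c = [1, 1, 5, 0, 7, 0]

Message polynomial: m(x) = 5 + 5·x + 1·x^2 (mod 11).
For each evaluation point α_i, compute m(α_i) mod 11:
  α_1 = 10: Horner steps 1 → 4 → 1, so m(10) = 1.
  α_2 = 7: Horner steps 1 → 1 → 1, so m(7) = 1.
  α_3 = 6: Horner steps 1 → 0 → 5, so m(6) = 5.
  α_4 = 5: Horner steps 1 → 10 → 0, so m(5) = 0.
  α_5 = 3: Horner steps 1 → 8 → 7, so m(3) = 7.
  α_6 = 1: Horner steps 1 → 6 → 0, so m(1) = 0.
Codeword c = [1, 1, 5, 0, 7, 0] ∈ F_11^6.


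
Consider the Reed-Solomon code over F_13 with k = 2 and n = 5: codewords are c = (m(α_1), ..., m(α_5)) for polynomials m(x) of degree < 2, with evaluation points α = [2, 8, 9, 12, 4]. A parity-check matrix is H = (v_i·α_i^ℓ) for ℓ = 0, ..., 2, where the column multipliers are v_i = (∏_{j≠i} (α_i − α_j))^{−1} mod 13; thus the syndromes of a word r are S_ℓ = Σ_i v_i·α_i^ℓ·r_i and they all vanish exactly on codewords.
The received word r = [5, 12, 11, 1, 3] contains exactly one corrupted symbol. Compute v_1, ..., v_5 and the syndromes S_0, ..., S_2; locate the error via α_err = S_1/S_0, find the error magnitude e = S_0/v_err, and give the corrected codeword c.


S = (10, 3, 10), error at position 4, error magnitude e = 6, c = [5, 12, 11, 8, 3].

Step 1: column multipliers v_i = (∏_{j≠i}(α_i − α_j))^{−1} mod 13.
  i = 1 (α = 2): (2−8)(2−9)(2−12)(2−4) = (−6)·(−7)·(−10)·(−2) = 840 ≡ 8, so v_1 = 8^{−1} = 5 (mod 13).
  i = 2 (α = 8): (8−2)(8−9)(8−12)(8−4) = 6·(−1)·(−4)·4 = 96 ≡ 5, so v_2 = 5^{−1} = 8 (mod 13).
  i = 3 (α = 9): (9−2)(9−8)(9−12)(9−4) = 7·1·(−3)·5 = −105 ≡ 12, so v_3 = 12^{−1} = 12 (mod 13).
  i = 4 (α = 12): (12−2)(12−8)(12−9)(12−4) = 10·4·3·8 = 960 ≡ 11, so v_4 = 11^{−1} = 6 (mod 13).
  i = 5 (α = 4): (4−2)(4−8)(4−9)(4−12) = 2·(−4)·(−5)·(−8) = −320 ≡ 5, so v_5 = 5^{−1} = 8 (mod 13).
  v = [5, 8, 12, 6, 8].
Step 2: syndromes of r = [5, 12, 11, 1, 3] (all sums mod 13).
  S_0 = Σ v_i r_i = 5·5 + 8·12 + 12·11 + 6·1 + 8·3 = 283 ≡ 10.
  S_1 = Σ v_i α_i r_i = 5·2·5 + 8·8·12 + 12·9·11 + 6·12·1 + 8·4·3 = 2174 ≡ 3.
  α_i^2 mod 13 = [4, 12, 3, 1, 3].
  S_2 = Σ v_i α_i^2 r_i = 5·4·5 + 8·12·12 + 12·3·11 + 6·1·1 + 8·3·3 = 1726 ≡ 10.
  S = (10, 3, 10) ≠ 0, so r is not a codeword (an error is present).
Step 3: locate the error. For a single error e at position i, S_ℓ = v_i·e·α_i^ℓ, so α_err = S_1/S_0.
  S_0^{−1} = 10^{−1} = 4 (mod 13), so α_err = 3·4 = 12 ≡ 12 = α_4. Error position i = 4.
  Consistency check: S_2/S_1 = 10·9 = 90 ≡ 12 = α_err ✓ (single-error assumption holds).
Step 4: error magnitude e = S_0/v_4 = S_0·∏_{j≠4}(α_4 − α_j) = 10·11 = 110 ≡ 6 (mod 13).
Step 5: correct position 4: c_4 = r_4 − e = 1 − 6 ≡ 8 (mod 13). Hence c = [5, 12, 11, 8, 3].
  Check: interpolating c through the α_i gives m(x) = 7 + 12·x (degree < 2) with m(α_i) = c_i for every i, so c is indeed a codeword.


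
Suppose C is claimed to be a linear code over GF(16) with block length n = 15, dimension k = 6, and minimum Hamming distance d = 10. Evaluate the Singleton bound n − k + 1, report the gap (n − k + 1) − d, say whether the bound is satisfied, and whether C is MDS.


Singleton RHS = n − k + 1 = 10, slack = 0, bound satisfied, MDS.

Singleton bound: d ≤ n − k + 1.
Here n = 15, k = 6, so n − k + 1 = 10.
Given d = 10, check d ≤ 10: YES.
Slack = (n − k + 1) − d = 0.
The code is MDS (slack = 0).
Description: the claimed parameters are [15, 6, 10]_16; such a code would be MDS (meets Singleton bound).


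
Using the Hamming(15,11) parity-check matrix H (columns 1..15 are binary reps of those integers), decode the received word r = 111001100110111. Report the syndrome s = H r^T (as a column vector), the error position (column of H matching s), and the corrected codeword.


s = (1, 1, 0, 0)^T, error position = 12, corrected codeword c = 111001100111111

Compute s = H r^T mod 2 one row at a time:
  s_1 = 0 + 0 + 1 + 1 + 0 + 1 + 1 + 1 = 5 ≡ 1 (mod 2).
  s_2 = 0 + 0 + 1 + 1 + 0 + 1 + 1 + 1 = 5 ≡ 1 (mod 2).
  s_3 = 1 + 1 + 1 + 1 + 1 + 1 + 1 + 1 = 8 ≡ 0 (mod 2).
  s_4 = 1 + 1 + 0 + 1 + 0 + 1 + 1 + 1 = 6 ≡ 0 (mod 2).
s = (1, 1, 0, 0)^T — this equals column 12 of H (binary 1100), so error is at position 12.
Correct: flip bit 12 of r = 111001100110111 to get c = 111001100111111.


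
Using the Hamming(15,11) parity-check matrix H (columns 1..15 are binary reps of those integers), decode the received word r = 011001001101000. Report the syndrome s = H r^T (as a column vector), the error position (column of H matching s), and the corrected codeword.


s = (1, 0, 0, 0)^T, error position = 8, corrected codeword c = 011001011101000

Compute s = H r^T mod 2 one row at a time:
  s_1 = 0 + 1 + 1 + 0 + 1 + 0 + 0 + 0 = 3 ≡ 1 (mod 2).
  s_2 = 0 + 0 + 1 + 0 + 1 + 0 + 0 + 0 = 2 ≡ 0 (mod 2).
  s_3 = 1 + 1 + 1 + 0 + 1 + 0 + 0 + 0 = 4 ≡ 0 (mod 2).
  s_4 = 0 + 1 + 0 + 0 + 1 + 0 + 0 + 0 = 2 ≡ 0 (mod 2).
s = (1, 0, 0, 0)^T — this equals column 8 of H (binary 1000), so error is at position 8.
Correct: flip bit 8 of r = 011001001101000 to get c = 011001011101000.


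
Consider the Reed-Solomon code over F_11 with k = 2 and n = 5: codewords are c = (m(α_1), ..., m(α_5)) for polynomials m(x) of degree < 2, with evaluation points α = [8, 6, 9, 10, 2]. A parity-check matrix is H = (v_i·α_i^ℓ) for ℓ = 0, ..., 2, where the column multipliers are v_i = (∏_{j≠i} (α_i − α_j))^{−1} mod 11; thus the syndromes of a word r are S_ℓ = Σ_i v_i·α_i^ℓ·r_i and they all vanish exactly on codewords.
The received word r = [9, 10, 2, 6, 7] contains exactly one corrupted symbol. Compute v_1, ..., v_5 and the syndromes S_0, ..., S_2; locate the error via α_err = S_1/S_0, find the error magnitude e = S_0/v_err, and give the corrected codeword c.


S = (3, 7, 9), error at position 2, error magnitude e = 9, c = [9, 1, 2, 6, 7].

Step 1: column multipliers v_i = (∏_{j≠i}(α_i − α_j))^{−1} mod 11.
  i = 1 (α = 8): (8−6)(8−9)(8−10)(8−2) = 2·(−1)·(−2)·6 = 24 ≡ 2, so v_1 = 2^{−1} = 6 (mod 11).
  i = 2 (α = 6): (6−8)(6−9)(6−10)(6−2) = (−2)·(−3)·(−4)·4 = −96 ≡ 3, so v_2 = 3^{−1} = 4 (mod 11).
  i = 3 (α = 9): (9−8)(9−6)(9−10)(9−2) = 1·3·(−1)·7 = −21 ≡ 1, so v_3 = 1^{−1} = 1 (mod 11).
  i = 4 (α = 10): (10−8)(10−6)(10−9)(10−2) = 2·4·1·8 = 64 ≡ 9, so v_4 = 9^{−1} = 5 (mod 11).
  i = 5 (α = 2): (2−8)(2−6)(2−9)(2−10) = (−6)·(−4)·(−7)·(−8) = 1344 ≡ 2, so v_5 = 2^{−1} = 6 (mod 11).
  v = [6, 4, 1, 5, 6].
Step 2: syndromes of r = [9, 10, 2, 6, 7] (all sums mod 11).
  S_0 = Σ v_i r_i = 6·9 + 4·10 + 1·2 + 5·6 + 6·7 = 168 ≡ 3.
  S_1 = Σ v_i α_i r_i = 6·8·9 + 4·6·10 + 1·9·2 + 5·10·6 + 6·2·7 = 1074 ≡ 7.
  α_i^2 mod 11 = [9, 3, 4, 1, 4].
  S_2 = Σ v_i α_i^2 r_i = 6·9·9 + 4·3·10 + 1·4·2 + 5·1·6 + 6·4·7 = 812 ≡ 9.
  S = (3, 7, 9) ≠ 0, so r is not a codeword (an error is present).
Step 3: locate the error. For a single error e at position i, S_ℓ = v_i·e·α_i^ℓ, so α_err = S_1/S_0.
  S_0^{−1} = 3^{−1} = 4 (mod 11), so α_err = 7·4 = 28 ≡ 6 = α_2. Error position i = 2.
  Consistency check: S_2/S_1 = 9·8 = 72 ≡ 6 = α_err ✓ (single-error assumption holds).
Step 4: error magnitude e = S_0/v_2 = S_0·∏_{j≠2}(α_2 − α_j) = 3·3 = 9 ≡ 9 (mod 11).
Step 5: correct position 2: c_2 = r_2 − e = 10 − 9 ≡ 1 (mod 11). Hence c = [9, 1, 2, 6, 7].
  Check: interpolating c through the α_i gives m(x) = 10 + 4·x (degree < 2) with m(α_i) = c_i for every i, so c is indeed a codeword.


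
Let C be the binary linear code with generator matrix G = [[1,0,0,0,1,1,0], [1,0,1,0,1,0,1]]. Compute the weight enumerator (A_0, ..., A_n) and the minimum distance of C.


Weight distribution: A_0 = 1, A_3 = 2, A_4 = 1. Minimum distance d = 3.

Enumerate all 2^2 = 4 messages m ∈ F_2^2.
For each, compute codeword c = mG in F_2^7, then tally its weight.
  m = 00 → c = 0000000, weight = 0.
  m = 10 → c = 1000110, weight = 3.
  m = 01 → c = 1010101, weight = 4.
  m = 11 → c = 0010011, weight = 3.
Tally weights:
  weight 0: 1 codewords.
  weight 3: 2 codewords.
  weight 4: 1 codewords.
Minimum distance d = smallest w > 0 with A_w > 0 = 3.
Sanity: Σ A_w = 4 = 2^2 = 4 ✓.


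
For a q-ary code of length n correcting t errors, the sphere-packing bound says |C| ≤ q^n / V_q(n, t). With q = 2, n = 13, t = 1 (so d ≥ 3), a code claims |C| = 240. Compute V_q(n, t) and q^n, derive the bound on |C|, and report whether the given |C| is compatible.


V_q(n, t) = 14, q^n = 8192, Hamming bound = 585, |C| = 240 ≤ bound (satisfied).

Step 1: Compute V_q(n, t) = Σ_{j=0}^1 C(n, j) (q−1)^j.
  j = 0: C(13,0)·(1)^0 = 1·1 = 1.
  j = 1: C(13,1)·(1)^1 = 13·1 = 13.
  V_q(n, t) = 1 + 13 = 14.
Step 2: q^n = 2^13 = 8192.
Step 3: Hamming bound ⌊q^n / V_q(n,t)⌋ = ⌊8192/14⌋ = 585.
Step 4: Compare |C| = 240 to 585: satisfied.
The claimed |C| lies below the Hamming bound.
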